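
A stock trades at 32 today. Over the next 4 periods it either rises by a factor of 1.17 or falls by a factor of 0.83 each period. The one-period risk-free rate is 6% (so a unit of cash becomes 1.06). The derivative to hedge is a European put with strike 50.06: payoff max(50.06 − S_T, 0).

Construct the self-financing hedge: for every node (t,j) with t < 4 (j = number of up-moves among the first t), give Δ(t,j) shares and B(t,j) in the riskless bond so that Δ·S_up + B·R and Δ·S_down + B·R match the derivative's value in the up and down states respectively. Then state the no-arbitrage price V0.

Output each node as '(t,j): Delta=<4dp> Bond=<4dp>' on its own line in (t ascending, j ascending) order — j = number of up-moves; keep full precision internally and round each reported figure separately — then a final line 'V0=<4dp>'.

(0,0): Delta=-0.7634 Bond=33.7236
(1,0): Delta=-1.0000 Bond=42.0313
(1,1): Delta=-0.6831 Bond=32.7415
(2,0): Delta=-1.0000 Bond=44.5532
(2,1): Delta=-1.0000 Bond=44.5532
(2,2): Delta=-0.5756 Bond=29.9965
(3,0): Delta=-1.0000 Bond=47.2264
(3,1): Delta=-1.0000 Bond=47.2264
(3,2): Delta=-1.0000 Bond=47.2264
(3,3): Delta=-0.4316 Bond=24.4166
V0=9.2951

The replicating-portfolio and risk-neutral prices coincide; use p* = (1.06−0.83)/(1.17−0.83) = 0.6765 for the latter.
At expiry t=4: V(4,0)=34.8733, V(4,1)=28.6523, V(4,2)=19.8829, V(4,3)=7.5212, V(4,4)=0.0000
  t=3,j=0: stock 18.2972 → up 21.4077 (V=28.6523), down 15.1867 (V=34.8733). Price 28.9292; hedge Δ=-1.0000, bond B=47.2264.
  t=3,j=1: stock 25.7924 → up 30.1771 (V=19.8829), down 21.4077 (V=28.6523). Price 21.4340; hedge Δ=-1.0000, bond B=47.2264.
  t=3,j=2: stock 36.3580 → up 42.5388 (V=7.5212), down 30.1771 (V=19.8829). Price 10.8684; hedge Δ=-1.0000, bond B=47.2264.
  t=3,j=3: stock 51.2516 → up 59.9644 (V=0.0000), down 42.5388 (V=7.5212). Price 2.2956; hedge Δ=-0.4316, bond B=24.4166.
  t=2,j=0: stock 22.0448 → up 25.7924 (V=21.4340), down 18.2972 (V=28.9292). Price 22.5084; hedge Δ=-1.0000, bond B=44.5532.
  t=2,j=1: stock 31.0752 → up 36.3580 (V=10.8684), down 25.7924 (V=21.4340). Price 13.4780; hedge Δ=-1.0000, bond B=44.5532.
  t=2,j=2: stock 43.8048 → up 51.2516 (V=2.2956), down 36.3580 (V=10.8684). Price 4.7822; hedge Δ=-0.5756, bond B=29.9965.
  t=1,j=0: stock 26.5600 → up 31.0752 (V=13.4780), down 22.0448 (V=22.5084). Price 15.4713; hedge Δ=-1.0000, bond B=42.0313.
  t=1,j=1: stock 37.4400 → up 43.8048 (V=4.7822), down 31.0752 (V=13.4780). Price 7.1656; hedge Δ=-0.6831, bond B=32.7415.
  t=0,j=0: stock 32.0000 → up 37.4400 (V=7.1656), down 26.5600 (V=15.4713). Price 9.2951; hedge Δ=-0.7634, bond B=33.7236.
Check: Δ(0,0)·S0 + B(0,0) = 9.2951 = V0.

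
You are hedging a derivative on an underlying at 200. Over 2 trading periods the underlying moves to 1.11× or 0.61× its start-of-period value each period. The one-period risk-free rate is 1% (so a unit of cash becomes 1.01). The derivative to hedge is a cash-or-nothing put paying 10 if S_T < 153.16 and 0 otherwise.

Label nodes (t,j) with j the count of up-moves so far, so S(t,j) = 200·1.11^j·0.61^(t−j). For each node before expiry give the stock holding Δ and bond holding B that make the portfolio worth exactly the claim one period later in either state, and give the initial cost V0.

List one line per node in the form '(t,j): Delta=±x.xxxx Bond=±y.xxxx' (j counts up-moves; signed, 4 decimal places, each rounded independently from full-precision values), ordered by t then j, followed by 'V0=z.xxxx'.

The replicating-portfolio and risk-neutral prices coincide; use p* = (1.01−0.61)/(1.11−0.61) = 0.8000 for the latter.
Terminal values V(2,·): V(2,0)=10.0000, V(2,1)=10.0000, V(2,2)=0.0000
(1,0): S=122.0000. Δ = (V_up−V_dn)/(S_up−S_dn) = (10.0000−10.0000)/(135.4200−74.4200) = 0.0000. V = [p*·10.0000 + (1−p*)·10.0000]/1.01 = 9.9010. B = V − Δ·S = 9.9010.
(1,1): S=222.0000. Δ = (V_up−V_dn)/(S_up−S_dn) = (0.0000−10.0000)/(246.4200−135.4200) = -0.0901. V = [p*·0.0000 + (1−p*)·10.0000]/1.01 = 1.9802. B = V − Δ·S = 21.9802.
(0,0): S=200.0000. Δ = (V_up−V_dn)/(S_up−S_dn) = (1.9802−9.9010)/(222.0000−122.0000) = -0.0792. V = [p*·1.9802 + (1−p*)·9.9010]/1.01 = 3.5291. B = V − Δ·S = 19.3706.
Check: Δ(0,0)·S0 + B(0,0) = 3.5291 = V0.

(0,0): Delta=-0.0792 Bond=19.3706
(1,0): Delta=0.0000 Bond=9.9010
(1,1): Delta=-0.0901 Bond=21.9802
V0=3.5291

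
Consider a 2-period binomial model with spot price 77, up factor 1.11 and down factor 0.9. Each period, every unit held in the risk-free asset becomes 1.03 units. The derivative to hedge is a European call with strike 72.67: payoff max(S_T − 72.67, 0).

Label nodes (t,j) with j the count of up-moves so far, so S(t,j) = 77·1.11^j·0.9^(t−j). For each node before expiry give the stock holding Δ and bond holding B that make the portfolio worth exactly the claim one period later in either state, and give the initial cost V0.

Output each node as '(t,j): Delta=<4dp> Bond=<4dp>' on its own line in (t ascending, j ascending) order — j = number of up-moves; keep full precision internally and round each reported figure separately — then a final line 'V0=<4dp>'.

The replicating-portfolio and risk-neutral prices coincide; use p* = (1.03−0.9)/(1.11−0.9) = 0.6190 for the latter.
Payoff layer (t=2): V(2,0)=0.0000, V(2,1)=4.2530, V(2,2)=22.2017
(1,0): S=69.3000. Δ = (V_up−V_dn)/(S_up−S_dn) = (4.2530−0.0000)/(76.9230−62.3700) = 0.2922. V = [p*·4.2530 + (1−p*)·0.0000]/1.03 = 2.5561. B = V − Δ·S = -17.6963.
(1,1): S=85.4700. Δ = (V_up−V_dn)/(S_up−S_dn) = (22.2017−4.2530)/(94.8717−76.9230) = 1.0000. V = [p*·22.2017 + (1−p*)·4.2530]/1.03 = 14.9166. B = V − Δ·S = -70.5534.
(0,0): S=77.0000. Δ = (V_up−V_dn)/(S_up−S_dn) = (14.9166−2.5561)/(85.4700−69.3000) = 0.7644. V = [p*·14.9166 + (1−p*)·2.5561]/1.03 = 9.9105. B = V − Δ·S = -48.9489.
Root portfolio cost Δ·77+B reproduces V0=9.9105.

(0,0): Delta=0.7644 Bond=-48.9489
(1,0): Delta=0.2922 Bond=-17.6963
(1,1): Delta=1.0000 Bond=-70.5534
V0=9.9105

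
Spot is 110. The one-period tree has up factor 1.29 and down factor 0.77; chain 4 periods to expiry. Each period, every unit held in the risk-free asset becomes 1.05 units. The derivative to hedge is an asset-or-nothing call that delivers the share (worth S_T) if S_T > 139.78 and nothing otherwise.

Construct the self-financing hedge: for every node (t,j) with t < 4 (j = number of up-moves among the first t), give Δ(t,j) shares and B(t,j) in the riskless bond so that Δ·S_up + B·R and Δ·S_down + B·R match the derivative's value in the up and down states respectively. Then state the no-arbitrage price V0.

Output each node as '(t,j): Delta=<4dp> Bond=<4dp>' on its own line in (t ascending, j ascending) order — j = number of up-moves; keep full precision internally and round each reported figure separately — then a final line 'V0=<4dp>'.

(0,0): Delta=1.3919 Bond=-88.9245
(1,0): Delta=1.0857 Bond=-67.4344
(1,1): Delta=1.5485 Bond=-115.6018
(2,0): Delta=0.0000 Bond=0.0000
(2,1): Delta=1.6411 Bond=-131.4971
(2,2): Delta=1.5012 Bond=-112.7118
(3,0): Delta=0.0000 Bond=0.0000
(3,1): Delta=0.0000 Bond=0.0000
(3,2): Delta=2.4808 Bond=-256.4192
(3,3): Delta=1.0000 Bond=0.0000
V0=64.1824

The replicating-portfolio and risk-neutral prices coincide; use p* = (1.05−0.77)/(1.29−0.77) = 0.5385 for the latter.
At expiry t=4: V(4,0)=0.0000, V(4,1)=0.0000, V(4,2)=0.0000, V(4,3)=181.8246, V(4,4)=304.6152
(3,0): S=50.2186. Δ = (V_up−V_dn)/(S_up−S_dn) = (0.0000−0.0000)/(64.7820−38.6683) = 0.0000. V = [p*·0.0000 + (1−p*)·0.0000]/1.05 = 0.0000. B = V − Δ·S = 0.0000.
(3,1): S=84.1325. Δ = (V_up−V_dn)/(S_up−S_dn) = (0.0000−0.0000)/(108.5309−64.7820) = 0.0000. V = [p*·0.0000 + (1−p*)·0.0000]/1.05 = 0.0000. B = V − Δ·S = 0.0000.
(3,2): S=140.9493. Δ = (V_up−V_dn)/(S_up−S_dn) = (181.8246−0.0000)/(181.8246−108.5309) = 2.4808. V = [p*·181.8246 + (1−p*)·0.0000]/1.05 = 93.2434. B = V − Δ·S = -256.4192.
(3,3): S=236.1358. Δ = (V_up−V_dn)/(S_up−S_dn) = (304.6152−181.8246)/(304.6152−181.8246) = 1.0000. V = [p*·304.6152 + (1−p*)·181.8246]/1.05 = 236.1358. B = V − Δ·S = 0.0000.
(2,0): S=65.2190. Δ = (V_up−V_dn)/(S_up−S_dn) = (0.0000−0.0000)/(84.1325−50.2186) = 0.0000. V = [p*·0.0000 + (1−p*)·0.0000]/1.05 = 0.0000. B = V − Δ·S = 0.0000.
(2,1): S=109.2630. Δ = (V_up−V_dn)/(S_up−S_dn) = (93.2434−0.0000)/(140.9493−84.1325) = 1.6411. V = [p*·93.2434 + (1−p*)·0.0000]/1.05 = 47.8171. B = V − Δ·S = -131.4971.
(2,2): S=183.0510. Δ = (V_up−V_dn)/(S_up−S_dn) = (236.1358−93.2434)/(236.1358−140.9493) = 1.5012. V = [p*·236.1358 + (1−p*)·93.2434]/1.05 = 162.0814. B = V − Δ·S = -112.7118.
(1,0): S=84.7000. Δ = (V_up−V_dn)/(S_up−S_dn) = (47.8171−0.0000)/(109.2630−65.2190) = 1.0857. V = [p*·47.8171 + (1−p*)·0.0000]/1.05 = 24.5216. B = V − Δ·S = -67.4344.
(1,1): S=141.9000. Δ = (V_up−V_dn)/(S_up−S_dn) = (162.0814−47.8171)/(183.0510−109.2630) = 1.5485. V = [p*·162.0814 + (1−p*)·47.8171]/1.05 = 104.1372. B = V − Δ·S = -115.6018.
(0,0): S=110.0000. Δ = (V_up−V_dn)/(S_up−S_dn) = (104.1372−24.5216)/(141.9000−84.7000) = 1.3919. V = [p*·104.1372 + (1−p*)·24.5216]/1.05 = 64.1824. B = V − Δ·S = -88.9245.
Check: Δ(0,0)·S0 + B(0,0) = 64.1824 = V0.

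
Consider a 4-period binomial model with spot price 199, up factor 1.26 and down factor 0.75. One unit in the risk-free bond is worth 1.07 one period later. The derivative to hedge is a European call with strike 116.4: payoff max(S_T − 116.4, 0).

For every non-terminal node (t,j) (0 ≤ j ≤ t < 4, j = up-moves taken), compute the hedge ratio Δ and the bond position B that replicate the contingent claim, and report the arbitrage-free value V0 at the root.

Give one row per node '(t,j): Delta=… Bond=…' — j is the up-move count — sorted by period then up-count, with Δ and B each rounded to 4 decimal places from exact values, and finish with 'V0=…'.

Risk-neutral probability p* = (R−d)/(u−d) = (1.07−0.75)/(1.26−0.75) = 0.6275.
Payoff layer (t=4): V(4,0)=0.0000, V(4,1)=0.0000, V(4,2)=61.3120, V(4,3)=182.1561, V(4,4)=385.1743
Node (3,0) S=83.9531: V=(p*·0.0000+(1−p*)·0.0000)/1.07=0.0000; Δ=(0.0000−0.0000)/(105.7809−62.9648)=0.0000; B=V−Δ·S=0.0000
Node (3,1) S=141.0412: V=(p*·61.3120+(1−p*)·0.0000)/1.07=35.9535; Δ=(61.3120−0.0000)/(177.7120−105.7809)=0.8524; B=V−Δ·S=-84.2660
Node (3,2) S=236.9493: V=(p*·182.1561+(1−p*)·61.3120)/1.07=128.1643; Δ=(182.1561−61.3120)/(298.5561−177.7120)=1.0000; B=V−Δ·S=-108.7850
Node (3,3) S=398.0748: V=(p*·385.1743+(1−p*)·182.1561)/1.07=289.2898; Δ=(385.1743−182.1561)/(501.5743−298.5561)=1.0000; B=V−Δ·S=-108.7850
Node (2,0) S=111.9375: V=(p*·35.9535+(1−p*)·0.0000)/1.07=21.0832; Δ=(35.9535−0.0000)/(141.0412−83.9531)=0.6298; B=V−Δ·S=-49.4138
Node (2,1) S=188.0550: V=(p*·128.1643+(1−p*)·35.9535)/1.07=87.6740; Δ=(128.1643−35.9535)/(236.9493−141.0412)=0.9614; B=V−Δ·S=-93.1313
Node (2,2) S=315.9324: V=(p*·289.2898+(1−p*)·128.1643)/1.07=214.2641; Δ=(289.2898−128.1643)/(398.0748−236.9493)=1.0000; B=V−Δ·S=-101.6683
Node (1,0) S=149.2500: V=(p*·87.6740+(1−p*)·21.0832)/1.07=58.7530; Δ=(87.6740−21.0832)/(188.0550−111.9375)=0.8748; B=V−Δ·S=-71.8172
Node (1,1) S=250.7400: V=(p*·214.2641+(1−p*)·87.6740)/1.07=156.1711; Δ=(214.2641−87.6740)/(315.9324−188.0550)=0.9899; B=V−Δ·S=-92.0447
Node (0,0) S=199.0000: V=(p*·156.1711+(1−p*)·58.7530)/1.07=112.0356; Δ=(156.1711−58.7530)/(250.7400−149.2500)=0.9599; B=V−Δ·S=-78.9804
Check: Δ(0,0)·S0 + B(0,0) = 112.0356 = V0.

(0,0): Delta=0.9599 Bond=-78.9804
(1,0): Delta=0.8748 Bond=-71.8172
(1,1): Delta=0.9899 Bond=-92.0447
(2,0): Delta=0.6298 Bond=-49.4138
(2,1): Delta=0.9614 Bond=-93.1313
(2,2): Delta=1.0000 Bond=-101.6683
(3,0): Delta=0.0000 Bond=0.0000
(3,1): Delta=0.8524 Bond=-84.2660
(3,2): Delta=1.0000 Bond=-108.7850
(3,3): Delta=1.0000 Bond=-108.7850
V0=112.0356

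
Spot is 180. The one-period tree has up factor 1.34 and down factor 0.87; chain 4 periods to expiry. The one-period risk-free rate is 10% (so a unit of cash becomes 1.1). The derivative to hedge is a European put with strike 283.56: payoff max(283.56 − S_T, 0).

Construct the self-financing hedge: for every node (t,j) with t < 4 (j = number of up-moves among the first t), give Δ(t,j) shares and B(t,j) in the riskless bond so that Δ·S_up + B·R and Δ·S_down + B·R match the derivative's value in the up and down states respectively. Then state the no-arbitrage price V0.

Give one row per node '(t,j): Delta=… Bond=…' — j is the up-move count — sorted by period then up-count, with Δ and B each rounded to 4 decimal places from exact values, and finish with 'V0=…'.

Risk-neutral probability p* = (R−d)/(u−d) = (1.1−0.87)/(1.34−0.87) = 0.4894.
Terminal payoffs: V(4,0)=180.4384, V(4,1)=124.7291, V(4,2)=38.9239, V(4,3)=0.0000, V(4,4)=0.0000
(3,0): S=118.5305. Δ = (V_up−V_dn)/(S_up−S_dn) = (124.7291−180.4384)/(158.8309−103.1216) = -1.0000. V = [p*·124.7291 + (1−p*)·180.4384]/1.1 = 139.2513. B = V − Δ·S = 257.7818.
(3,1): S=182.5643. Δ = (V_up−V_dn)/(S_up−S_dn) = (38.9239−124.7291)/(244.6361−158.8309) = -1.0000. V = [p*·38.9239 + (1−p*)·124.7291]/1.1 = 75.2175. B = V − Δ·S = 257.7818.
(3,2): S=281.1910. Δ = (V_up−V_dn)/(S_up−S_dn) = (0.0000−38.9239)/(376.7959−244.6361) = -0.2945. V = [p*·0.0000 + (1−p*)·38.9239]/1.1 = 18.0691. B = V − Δ·S = 100.8858.
(3,3): S=433.0987. Δ = (V_up−V_dn)/(S_up−S_dn) = (0.0000−0.0000)/(580.3523−376.7959) = 0.0000. V = [p*·0.0000 + (1−p*)·0.0000]/1.1 = 0.0000. B = V − Δ·S = 0.0000.
(2,0): S=136.2420. Δ = (V_up−V_dn)/(S_up−S_dn) = (75.2175−139.2513)/(182.5643−118.5305) = -1.0000. V = [p*·75.2175 + (1−p*)·139.2513]/1.1 = 98.1051. B = V − Δ·S = 234.3471.
(2,1): S=209.8440. Δ = (V_up−V_dn)/(S_up−S_dn) = (18.0691−75.2175)/(281.1910−182.5643) = -0.5794. V = [p*·18.0691 + (1−p*)·75.2175]/1.1 = 42.9557. B = V − Δ·S = 164.5481.
(2,2): S=323.2080. Δ = (V_up−V_dn)/(S_up−S_dn) = (0.0000−18.0691)/(433.0987−281.1910) = -0.1189. V = [p*·0.0000 + (1−p*)·18.0691]/1.1 = 8.3880. B = V − Δ·S = 46.8329.
(1,0): S=156.6000. Δ = (V_up−V_dn)/(S_up−S_dn) = (42.9557−98.1051)/(209.8440−136.2420) = -0.7493. V = [p*·42.9557 + (1−p*)·98.1051]/1.1 = 64.6519. B = V − Δ·S = 181.9911.
(1,1): S=241.2000. Δ = (V_up−V_dn)/(S_up−S_dn) = (8.3880−42.9557)/(323.2080−209.8440) = -0.3049. V = [p*·8.3880 + (1−p*)·42.9557]/1.1 = 23.6724. B = V − Δ·S = 97.2207.
(0,0): S=180.0000. Δ = (V_up−V_dn)/(S_up−S_dn) = (23.6724−64.6519)/(241.2000−156.6000) = -0.4844. V = [p*·23.6724 + (1−p*)·64.6519]/1.1 = 40.5437. B = V − Δ·S = 127.7343.
Self-financing check: at every node Δ·S+B equals the discounted successor values.

(0,0): Delta=-0.4844 Bond=127.7343
(1,0): Delta=-0.7493 Bond=181.9911
(1,1): Delta=-0.3049 Bond=97.2207
(2,0): Delta=-1.0000 Bond=234.3471
(2,1): Delta=-0.5794 Bond=164.5481
(2,2): Delta=-0.1189 Bond=46.8329
(3,0): Delta=-1.0000 Bond=257.7818
(3,1): Delta=-1.0000 Bond=257.7818
(3,2): Delta=-0.2945 Bond=100.8858
(3,3): Delta=0.0000 Bond=0.0000
V0=40.5437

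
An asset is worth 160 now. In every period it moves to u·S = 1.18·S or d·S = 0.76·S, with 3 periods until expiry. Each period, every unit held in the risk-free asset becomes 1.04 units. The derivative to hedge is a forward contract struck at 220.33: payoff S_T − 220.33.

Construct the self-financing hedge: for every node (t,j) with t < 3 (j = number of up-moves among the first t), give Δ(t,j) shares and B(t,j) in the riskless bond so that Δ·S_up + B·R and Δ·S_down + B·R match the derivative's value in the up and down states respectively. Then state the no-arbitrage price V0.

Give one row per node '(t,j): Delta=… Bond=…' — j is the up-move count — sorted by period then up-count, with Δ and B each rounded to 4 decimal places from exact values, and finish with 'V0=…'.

Since d<R<u, set p* = (R−d)/(u−d) = 0.6667; price each node as the discounted p*-expectation of its children.
At expiry t=3: V(3,0)=-150.0938, V(3,1)=-111.2791, V(3,2)=-51.0142, V(3,3)=42.5551
Node (2,0) S=92.4160: V=(p*·-111.2791+(1−p*)·-150.0938)/1.04=-119.4398; Δ=(-111.2791−-150.0938)/(109.0509−70.2362)=1.0000; B=V−Δ·S=-211.8558
Node (2,1) S=143.4880: V=(p*·-51.0142+(1−p*)·-111.2791)/1.04=-68.3678; Δ=(-51.0142−-111.2791)/(169.3158−109.0509)=1.0000; B=V−Δ·S=-211.8558
Node (2,2) S=222.7840: V=(p*·42.5551+(1−p*)·-51.0142)/1.04=10.9282; Δ=(42.5551−-51.0142)/(262.8851−169.3158)=1.0000; B=V−Δ·S=-211.8558
Node (1,0) S=121.6000: V=(p*·-68.3678+(1−p*)·-119.4398)/1.04=-82.1075; Δ=(-68.3678−-119.4398)/(143.4880−92.4160)=1.0000; B=V−Δ·S=-203.7075
Node (1,1) S=188.8000: V=(p*·10.9282+(1−p*)·-68.3678)/1.04=-14.9075; Δ=(10.9282−-68.3678)/(222.7840−143.4880)=1.0000; B=V−Δ·S=-203.7075
Node (0,0) S=160.0000: V=(p*·-14.9075+(1−p*)·-82.1075)/1.04=-35.8726; Δ=(-14.9075−-82.1075)/(188.8000−121.6000)=1.0000; B=V−Δ·S=-195.8726
Check: Δ(0,0)·S0 + B(0,0) = -35.8726 = V0.

(0,0): Delta=1.0000 Bond=-195.8726
(1,0): Delta=1.0000 Bond=-203.7075
(1,1): Delta=1.0000 Bond=-203.7075
(2,0): Delta=1.0000 Bond=-211.8558
(2,1): Delta=1.0000 Bond=-211.8558
(2,2): Delta=1.0000 Bond=-211.8558
V0=-35.8726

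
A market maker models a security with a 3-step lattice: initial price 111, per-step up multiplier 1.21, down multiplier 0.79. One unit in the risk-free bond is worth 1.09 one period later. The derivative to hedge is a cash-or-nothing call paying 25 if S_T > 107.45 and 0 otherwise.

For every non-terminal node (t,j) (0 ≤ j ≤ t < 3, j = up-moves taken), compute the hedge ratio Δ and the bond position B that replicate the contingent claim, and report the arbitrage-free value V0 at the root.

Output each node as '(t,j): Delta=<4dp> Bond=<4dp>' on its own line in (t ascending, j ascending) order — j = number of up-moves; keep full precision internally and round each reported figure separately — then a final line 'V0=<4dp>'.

Under the risk-neutral measure, an up-move has probability p* = (R−d)/(u−d) = 0.7143 and values discount at R = 1.09.
At expiry t=3: V(3,0)=0.0000, V(3,1)=0.0000, V(3,2)=25.0000, V(3,3)=25.0000
Node (2,0) S=69.2751: V=(p*·0.0000+(1−p*)·0.0000)/1.09=0.0000; Δ=(0.0000−0.0000)/(83.8229−54.7273)=0.0000; B=V−Δ·S=0.0000
Node (2,1) S=106.1049: V=(p*·25.0000+(1−p*)·0.0000)/1.09=16.3827; Δ=(25.0000−0.0000)/(128.3869−83.8229)=0.5610; B=V−Δ·S=-43.1411
Node (2,2) S=162.5151: V=(p*·25.0000+(1−p*)·25.0000)/1.09=22.9358; Δ=(25.0000−25.0000)/(196.6433−128.3869)=0.0000; B=V−Δ·S=22.9358
Node (1,0) S=87.6900: V=(p*·16.3827+(1−p*)·0.0000)/1.09=10.7357; Δ=(16.3827−0.0000)/(106.1049−69.2751)=0.4448; B=V−Δ·S=-28.2707
Node (1,1) S=134.3100: V=(p*·22.9358+(1−p*)·16.3827)/1.09=19.3243; Δ=(22.9358−16.3827)/(162.5151−106.1049)=0.1162; B=V−Δ·S=3.7217
Node (0,0) S=111.0000: V=(p*·19.3243+(1−p*)·10.7357)/1.09=15.4774; Δ=(19.3243−10.7357)/(134.3100−87.6900)=0.1842; B=V−Δ·S=-4.9715
Check: Δ(0,0)·S0 + B(0,0) = 15.4774 = V0.

(0,0): Delta=0.1842 Bond=-4.9715
(1,0): Delta=0.4448 Bond=-28.2707
(1,1): Delta=0.1162 Bond=3.7217
(2,0): Delta=0.0000 Bond=0.0000
(2,1): Delta=0.5610 Bond=-43.1411
(2,2): Delta=0.0000 Bond=22.9358
V0=15.4774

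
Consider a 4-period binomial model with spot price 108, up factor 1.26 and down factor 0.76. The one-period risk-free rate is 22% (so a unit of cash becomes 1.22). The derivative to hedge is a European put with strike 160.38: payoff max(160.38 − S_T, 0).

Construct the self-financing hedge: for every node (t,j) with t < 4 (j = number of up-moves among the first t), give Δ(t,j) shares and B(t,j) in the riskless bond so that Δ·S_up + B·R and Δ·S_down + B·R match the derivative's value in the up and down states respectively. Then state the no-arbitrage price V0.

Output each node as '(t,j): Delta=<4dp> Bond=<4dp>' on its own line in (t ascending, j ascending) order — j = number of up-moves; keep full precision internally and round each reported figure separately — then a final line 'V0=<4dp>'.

(0,0): Delta=-0.1343 Bond=15.4908
(1,0): Delta=-0.9472 Bond=85.6224
(1,1): Delta=-0.0916 Bond=13.0968
(2,0): Delta=-1.0000 Bond=107.7533
(2,1): Delta=-0.9444 Bond=104.1729
(2,2): Delta=-0.0469 Bond=8.3089
(3,0): Delta=-1.0000 Bond=131.4590
(3,1): Delta=-1.0000 Bond=131.4590
(3,2): Delta=-0.9415 Bond=126.7111
(3,3): Delta=0.0000 Bond=0.0000
V0=0.9879

No-arbitrage ⇒ martingale measure with p* = (R−d)/(u−d) = 0.9200.
Terminal payoffs: V(4,0)=124.3488, V(4,1)=100.6441, V(4,2)=61.3442, V(4,3)=0.0000, V(4,4)=0.0000
Node (3,0) S=47.4094: V=(p*·100.6441+(1−p*)·124.3488)/1.22=84.0496; Δ=(100.6441−124.3488)/(59.7359−36.0312)=-1.0000; B=V−Δ·S=131.4590
Node (3,1) S=78.5998: V=(p*·61.3442+(1−p*)·100.6441)/1.22=52.8592; Δ=(61.3442−100.6441)/(99.0358−59.7359)=-1.0000; B=V−Δ·S=131.4590
Node (3,2) S=130.3102: V=(p*·0.0000+(1−p*)·61.3442)/1.22=4.0226; Δ=(0.0000−61.3442)/(164.1909−99.0358)=-0.9415; B=V−Δ·S=126.7111
Node (3,3) S=216.0406: V=(p*·0.0000+(1−p*)·0.0000)/1.22=0.0000; Δ=(0.0000−0.0000)/(272.2112−164.1909)=0.0000; B=V−Δ·S=0.0000
Node (2,0) S=62.3808: V=(p*·52.8592+(1−p*)·84.0496)/1.22=45.3725; Δ=(52.8592−84.0496)/(78.5998−47.4094)=-1.0000; B=V−Δ·S=107.7533
Node (2,1) S=103.4208: V=(p*·4.0226+(1−p*)·52.8592)/1.22=6.4996; Δ=(4.0226−52.8592)/(130.3102−78.5998)=-0.9444; B=V−Δ·S=104.1729
Node (2,2) S=171.4608: V=(p*·0.0000+(1−p*)·4.0226)/1.22=0.2638; Δ=(0.0000−4.0226)/(216.0406−130.3102)=-0.0469; B=V−Δ·S=8.3089
Node (1,0) S=82.0800: V=(p*·6.4996+(1−p*)·45.3725)/1.22=7.8766; Δ=(6.4996−45.3725)/(103.4208−62.3808)=-0.9472; B=V−Δ·S=85.6224
Node (1,1) S=136.0800: V=(p*·0.2638+(1−p*)·6.4996)/1.22=0.6251; Δ=(0.2638−6.4996)/(171.4608−103.4208)=-0.0916; B=V−Δ·S=13.0968
Node (0,0) S=108.0000: V=(p*·0.6251+(1−p*)·7.8766)/1.22=0.9879; Δ=(0.6251−7.8766)/(136.0800−82.0800)=-0.1343; B=V−Δ·S=15.4908
Each (Δ,B) replicates both successor values, so the strategy is self-financing and V0 is arbitrage-free.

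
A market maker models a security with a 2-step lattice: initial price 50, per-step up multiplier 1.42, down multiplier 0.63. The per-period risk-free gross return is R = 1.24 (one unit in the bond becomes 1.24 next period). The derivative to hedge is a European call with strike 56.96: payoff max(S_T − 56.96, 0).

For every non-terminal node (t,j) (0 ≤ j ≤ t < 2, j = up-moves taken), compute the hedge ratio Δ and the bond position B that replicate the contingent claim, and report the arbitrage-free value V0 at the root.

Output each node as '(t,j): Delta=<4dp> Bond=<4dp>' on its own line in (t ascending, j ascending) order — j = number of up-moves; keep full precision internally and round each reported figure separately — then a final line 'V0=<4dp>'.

(0,0): Delta=0.6914 Bond=-17.5647
(1,0): Delta=0.0000 Bond=0.0000
(1,1): Delta=0.7820 Bond=-28.2072
V0=17.0071

The replicating-portfolio and risk-neutral prices coincide; use p* = (1.24−0.63)/(1.42−0.63) = 0.7722 for the latter.
Payoff layer (t=2): V(2,0)=0.0000, V(2,1)=0.0000, V(2,2)=43.8600
(1,0): S=31.5000. Δ = (V_up−V_dn)/(S_up−S_dn) = (0.0000−0.0000)/(44.7300−19.8450) = 0.0000. V = [p*·0.0000 + (1−p*)·0.0000]/1.24 = 0.0000. B = V − Δ·S = 0.0000.
(1,1): S=71.0000. Δ = (V_up−V_dn)/(S_up−S_dn) = (43.8600−0.0000)/(100.8200−44.7300) = 0.7820. V = [p*·43.8600 + (1−p*)·0.0000]/1.24 = 27.3118. B = V − Δ·S = -28.2072.
(0,0): S=50.0000. Δ = (V_up−V_dn)/(S_up−S_dn) = (27.3118−0.0000)/(71.0000−31.5000) = 0.6914. V = [p*·27.3118 + (1−p*)·0.0000]/1.24 = 17.0071. B = V − Δ·S = -17.5647.
Each (Δ,B) replicates both successor values, so the strategy is self-financing and V0 is arbitrage-free.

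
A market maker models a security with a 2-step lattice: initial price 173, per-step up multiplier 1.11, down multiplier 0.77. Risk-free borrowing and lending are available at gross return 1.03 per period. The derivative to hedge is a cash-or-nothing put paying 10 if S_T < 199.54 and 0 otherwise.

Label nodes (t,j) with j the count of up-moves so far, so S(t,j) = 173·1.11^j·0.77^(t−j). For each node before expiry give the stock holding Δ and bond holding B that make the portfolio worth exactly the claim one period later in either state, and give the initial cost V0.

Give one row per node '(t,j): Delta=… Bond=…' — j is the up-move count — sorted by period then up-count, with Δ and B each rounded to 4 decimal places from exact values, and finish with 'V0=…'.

Since d<R<u, set p* = (R−d)/(u−d) = 0.7647; price each node as the discounted p*-expectation of its children.
Terminal values V(2,·): V(2,0)=10.0000, V(2,1)=10.0000, V(2,2)=0.0000
  t=1,j=0: stock 133.2100 → up 147.8631 (V=10.0000), down 102.5717 (V=10.0000). Price 9.7087; hedge Δ=0.0000, bond B=9.7087.
  t=1,j=1: stock 192.0300 → up 213.1533 (V=0.0000), down 147.8631 (V=10.0000). Price 2.2844; hedge Δ=-0.1532, bond B=31.6962.
  t=0,j=0: stock 173.0000 → up 192.0300 (V=2.2844), down 133.2100 (V=9.7087). Price 3.9139; hedge Δ=-0.1262, bond B=25.7502.
Check: Δ(0,0)·S0 + B(0,0) = 3.9139 = V0.

(0,0): Delta=-0.1262 Bond=25.7502
(1,0): Delta=0.0000 Bond=9.7087
(1,1): Delta=-0.1532 Bond=31.6962
V0=3.9139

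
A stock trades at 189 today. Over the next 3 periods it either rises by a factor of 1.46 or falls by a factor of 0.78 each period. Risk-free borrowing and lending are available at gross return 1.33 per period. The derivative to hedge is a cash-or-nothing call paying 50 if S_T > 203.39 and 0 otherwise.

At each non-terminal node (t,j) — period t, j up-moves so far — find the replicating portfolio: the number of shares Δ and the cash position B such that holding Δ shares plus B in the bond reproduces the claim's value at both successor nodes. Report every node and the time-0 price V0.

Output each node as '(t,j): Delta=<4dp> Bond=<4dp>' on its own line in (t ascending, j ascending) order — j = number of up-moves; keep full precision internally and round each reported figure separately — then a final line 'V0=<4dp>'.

(0,0): Delta=0.0680 Bond=6.3644
(1,0): Delta=0.3033 Bond=-26.2244
(1,1): Delta=0.0383 Bond=16.6638
(2,0): Delta=0.0000 Bond=0.0000
(2,1): Delta=0.3416 Bond=-43.1225
(2,2): Delta=0.0000 Bond=37.5940
V0=19.2195

Since d<R<u, set p* = (R−d)/(u−d) = 0.8088; price each node as the discounted p*-expectation of its children.
Terminal payoffs: V(3,0)=0.0000, V(3,1)=0.0000, V(3,2)=50.0000, V(3,3)=50.0000
(2,0): S=114.9876. Δ = (V_up−V_dn)/(S_up−S_dn) = (0.0000−0.0000)/(167.8819−89.6903) = 0.0000. V = [p*·0.0000 + (1−p*)·0.0000]/1.33 = 0.0000. B = V − Δ·S = 0.0000.
(2,1): S=215.2332. Δ = (V_up−V_dn)/(S_up−S_dn) = (50.0000−0.0000)/(314.2405−167.8819) = 0.3416. V = [p*·50.0000 + (1−p*)·0.0000]/1.33 = 30.4069. B = V − Δ·S = -43.1225.
(2,2): S=402.8724. Δ = (V_up−V_dn)/(S_up−S_dn) = (50.0000−50.0000)/(588.1937−314.2405) = 0.0000. V = [p*·50.0000 + (1−p*)·50.0000]/1.33 = 37.5940. B = V − Δ·S = 37.5940.
(1,0): S=147.4200. Δ = (V_up−V_dn)/(S_up−S_dn) = (30.4069−0.0000)/(215.2332−114.9876) = 0.3033. V = [p*·30.4069 + (1−p*)·0.0000]/1.33 = 18.4916. B = V − Δ·S = -26.2244.
(1,1): S=275.9400. Δ = (V_up−V_dn)/(S_up−S_dn) = (37.5940−30.4069)/(402.8724−215.2332) = 0.0383. V = [p*·37.5940 + (1−p*)·30.4069]/1.33 = 27.2331. B = V − Δ·S = 16.6638.
(0,0): S=189.0000. Δ = (V_up−V_dn)/(S_up−S_dn) = (27.2331−18.4916)/(275.9400−147.4200) = 0.0680. V = [p*·27.2331 + (1−p*)·18.4916]/1.33 = 19.2195. B = V − Δ·S = 6.3644.
Root portfolio cost Δ·189+B reproduces V0=19.2195.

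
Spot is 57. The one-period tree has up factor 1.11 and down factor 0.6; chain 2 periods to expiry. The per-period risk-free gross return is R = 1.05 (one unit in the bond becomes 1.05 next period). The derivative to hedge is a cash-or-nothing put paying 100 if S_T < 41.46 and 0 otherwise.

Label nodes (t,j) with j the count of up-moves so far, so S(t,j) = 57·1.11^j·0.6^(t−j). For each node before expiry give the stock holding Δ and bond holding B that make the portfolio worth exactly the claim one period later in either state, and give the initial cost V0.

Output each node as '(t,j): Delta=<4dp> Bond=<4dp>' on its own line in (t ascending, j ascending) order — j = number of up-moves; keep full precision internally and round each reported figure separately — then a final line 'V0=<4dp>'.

(0,0): Delta=-2.8907 Bond=184.8583
(1,0): Delta=0.0000 Bond=95.2381
(1,1): Delta=-3.0991 Bond=207.2829
V0=20.0865

Risk-neutral probability p* = (R−d)/(u−d) = (1.05−0.6)/(1.11−0.6) = 0.8824.
Terminal values V(2,·): V(2,0)=100.0000, V(2,1)=100.0000, V(2,2)=0.0000
(1,0): S=34.2000. Δ = (V_up−V_dn)/(S_up−S_dn) = (100.0000−100.0000)/(37.9620−20.5200) = 0.0000. V = [p*·100.0000 + (1−p*)·100.0000]/1.05 = 95.2381. B = V − Δ·S = 95.2381.
(1,1): S=63.2700. Δ = (V_up−V_dn)/(S_up−S_dn) = (0.0000−100.0000)/(70.2297−37.9620) = -3.0991. V = [p*·0.0000 + (1−p*)·100.0000]/1.05 = 11.2045. B = V − Δ·S = 207.2829.
(0,0): S=57.0000. Δ = (V_up−V_dn)/(S_up−S_dn) = (11.2045−95.2381)/(63.2700−34.2000) = -2.8907. V = [p*·11.2045 + (1−p*)·95.2381]/1.05 = 20.0865. B = V − Δ·S = 184.8583.
The time-0 hedge costs 20.0865, which is the no-arbitrage price.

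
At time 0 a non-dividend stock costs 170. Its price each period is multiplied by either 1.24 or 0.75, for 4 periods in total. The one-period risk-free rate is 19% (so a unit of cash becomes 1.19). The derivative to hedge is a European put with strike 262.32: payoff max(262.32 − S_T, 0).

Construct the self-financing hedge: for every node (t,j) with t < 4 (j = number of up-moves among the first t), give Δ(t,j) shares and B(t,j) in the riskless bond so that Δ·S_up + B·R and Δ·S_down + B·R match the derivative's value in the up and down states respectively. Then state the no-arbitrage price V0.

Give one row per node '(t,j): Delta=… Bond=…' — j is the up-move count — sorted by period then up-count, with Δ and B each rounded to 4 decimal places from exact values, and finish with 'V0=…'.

The replicating-portfolio and risk-neutral prices coincide; use p* = (1.19−0.75)/(1.24−0.75) = 0.8980 for the latter.
Terminal values V(4,·): V(4,0)=208.5309, V(4,1)=173.3887, V(4,2)=115.2870, V(4,3)=19.2254, V(4,4)=0.0000
  t=3,j=0: stock 71.7188 → up 88.9313 (V=173.3887), down 53.7891 (V=208.5309). Price 148.7182; hedge Δ=-1.0000, bond B=220.4370.
  t=3,j=1: stock 118.5750 → up 147.0330 (V=115.2870), down 88.9313 (V=173.3887). Price 101.8620; hedge Δ=-1.0000, bond B=220.4370.
  t=3,j=2: stock 196.0440 → up 243.0946 (V=19.2254), down 147.0330 (V=115.2870). Price 24.3930; hedge Δ=-1.0000, bond B=220.4370.
  t=3,j=3: stock 324.1261 → up 401.9163 (V=0.0000), down 243.0946 (V=19.2254). Price 1.6486; hedge Δ=-0.1211, bond B=40.8841.
  t=2,j=0: stock 95.6250 → up 118.5750 (V=101.8620), down 71.7188 (V=148.7182). Price 89.6162; hedge Δ=-1.0000, bond B=185.2412.
  t=2,j=1: stock 158.1000 → up 196.0440 (V=24.3930), down 118.5750 (V=101.8620). Price 27.1412; hedge Δ=-1.0000, bond B=185.2412.
  t=2,j=2: stock 261.3920 → up 324.1261 (V=1.6486), down 196.0440 (V=24.3930). Price 3.3356; hedge Δ=-0.1776, bond B=49.7528.
  t=1,j=0: stock 127.5000 → up 158.1000 (V=27.1412), down 95.6250 (V=89.6162). Price 28.1648; hedge Δ=-1.0000, bond B=155.6648.
  t=1,j=1: stock 210.8000 → up 261.3920 (V=3.3356), down 158.1000 (V=27.1412). Price 4.8443; hedge Δ=-0.2305, bond B=53.4270.
  t=0,j=0: stock 170.0000 → up 210.8000 (V=4.8443), down 127.5000 (V=28.1648). Price 6.0706; hedge Δ=-0.2800, bond B=53.6634.
Check: Δ(0,0)·S0 + B(0,0) = 6.0706 = V0.

(0,0): Delta=-0.2800 Bond=53.6634
(1,0): Delta=-1.0000 Bond=155.6648
(1,1): Delta=-0.2305 Bond=53.4270
(2,0): Delta=-1.0000 Bond=185.2412
(2,1): Delta=-1.0000 Bond=185.2412
(2,2): Delta=-0.1776 Bond=49.7528
(3,0): Delta=-1.0000 Bond=220.4370
(3,1): Delta=-1.0000 Bond=220.4370
(3,2): Delta=-1.0000 Bond=220.4370
(3,3): Delta=-0.1211 Bond=40.8841
V0=6.0706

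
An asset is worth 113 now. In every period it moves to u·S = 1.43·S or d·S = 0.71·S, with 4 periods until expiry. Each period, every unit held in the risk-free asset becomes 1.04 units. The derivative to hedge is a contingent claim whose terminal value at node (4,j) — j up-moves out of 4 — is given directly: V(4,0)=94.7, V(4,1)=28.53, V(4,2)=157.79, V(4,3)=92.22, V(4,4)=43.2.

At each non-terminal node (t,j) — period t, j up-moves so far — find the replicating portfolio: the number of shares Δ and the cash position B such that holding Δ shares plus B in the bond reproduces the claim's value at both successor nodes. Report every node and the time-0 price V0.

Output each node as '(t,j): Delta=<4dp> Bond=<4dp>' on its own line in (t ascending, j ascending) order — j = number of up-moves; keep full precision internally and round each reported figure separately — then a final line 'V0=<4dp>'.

No-arbitrage ⇒ martingale measure with p* = (R−d)/(u−d) = 0.4583.
Terminal payoffs: V(4,0)=94.7000, V(4,1)=28.5300, V(4,2)=157.7900, V(4,3)=92.2200, V(4,4)=43.2000
  t=3,j=0: stock 40.4439 → up 57.8348 (V=28.5300), down 28.7152 (V=94.7000). Price 61.8962; hedge Δ=-2.2723, bond B=153.7990.
  t=3,j=1: stock 81.4575 → up 116.4843 (V=157.7900), down 57.8348 (V=28.5300). Price 84.3982; hedge Δ=2.2039, bond B=-95.1295.
  t=3,j=2: stock 164.0623 → up 234.6091 (V=92.2200), down 116.4843 (V=157.7900). Price 122.8241; hedge Δ=-0.5551, bond B=213.8936.
  t=3,j=3: stock 330.4354 → up 472.5226 (V=43.2000), down 234.6091 (V=92.2200). Price 67.0697; hedge Δ=-0.2060, bond B=135.1530.
  t=2,j=0: stock 56.9633 → up 81.4575 (V=84.3982), down 40.4439 (V=61.8962). Price 69.4324; hedge Δ=0.5486, bond B=38.1796.
  t=2,j=1: stock 114.7289 → up 164.0623 (V=122.8241), down 81.4575 (V=84.3982). Price 98.0866; hedge Δ=0.4652, bond B=44.7174.
  t=2,j=2: stock 231.0737 → up 330.4354 (V=67.0697), down 164.0623 (V=122.8241). Price 93.5289; hedge Δ=-0.3351, bond B=170.9655.
  t=1,j=0: stock 80.2300 → up 114.7289 (V=98.0866), down 56.9633 (V=69.4324). Price 79.3900; hedge Δ=0.4960, bond B=39.5924.
  t=1,j=1: stock 161.5900 → up 231.0737 (V=93.5289), down 114.7289 (V=98.0866). Price 92.3054; hedge Δ=-0.0392, bond B=98.6357.
  t=0,j=0: stock 113.0000 → up 161.5900 (V=92.3054), down 80.2300 (V=79.3900). Price 82.0284; hedge Δ=0.1587, bond B=64.0903.
Check: Δ(0,0)·S0 + B(0,0) = 82.0284 = V0.

(0,0): Delta=0.1587 Bond=64.0903
(1,0): Delta=0.4960 Bond=39.5924
(1,1): Delta=-0.0392 Bond=98.6357
(2,0): Delta=0.5486 Bond=38.1796
(2,1): Delta=0.4652 Bond=44.7174
(2,2): Delta=-0.3351 Bond=170.9655
(3,0): Delta=-2.2723 Bond=153.7990
(3,1): Delta=2.2039 Bond=-95.1295
(3,2): Delta=-0.5551 Bond=213.8936
(3,3): Delta=-0.2060 Bond=135.1530
V0=82.0284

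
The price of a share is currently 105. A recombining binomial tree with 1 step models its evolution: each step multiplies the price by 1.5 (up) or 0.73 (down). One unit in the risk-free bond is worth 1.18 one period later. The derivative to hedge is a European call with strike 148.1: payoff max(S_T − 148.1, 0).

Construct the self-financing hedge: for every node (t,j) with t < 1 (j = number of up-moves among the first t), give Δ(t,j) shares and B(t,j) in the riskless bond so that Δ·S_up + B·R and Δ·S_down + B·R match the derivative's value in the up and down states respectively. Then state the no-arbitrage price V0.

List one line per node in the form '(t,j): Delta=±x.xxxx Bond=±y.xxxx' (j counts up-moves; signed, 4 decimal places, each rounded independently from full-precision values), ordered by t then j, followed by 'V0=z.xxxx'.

(0,0): Delta=0.1163 Bond=-7.5523
V0=4.6555

The replicating-portfolio and risk-neutral prices coincide; use p* = (1.18−0.73)/(1.5−0.73) = 0.5844 for the latter.
At expiry t=1: V(1,0)=0.0000, V(1,1)=9.4000
  t=0,j=0: stock 105.0000 → up 157.5000 (V=9.4000), down 76.6500 (V=0.0000). Price 4.6555; hedge Δ=0.1163, bond B=-7.5523.
Each (Δ,B) replicates both successor values, so the strategy is self-financing and V0 is arbitrage-free.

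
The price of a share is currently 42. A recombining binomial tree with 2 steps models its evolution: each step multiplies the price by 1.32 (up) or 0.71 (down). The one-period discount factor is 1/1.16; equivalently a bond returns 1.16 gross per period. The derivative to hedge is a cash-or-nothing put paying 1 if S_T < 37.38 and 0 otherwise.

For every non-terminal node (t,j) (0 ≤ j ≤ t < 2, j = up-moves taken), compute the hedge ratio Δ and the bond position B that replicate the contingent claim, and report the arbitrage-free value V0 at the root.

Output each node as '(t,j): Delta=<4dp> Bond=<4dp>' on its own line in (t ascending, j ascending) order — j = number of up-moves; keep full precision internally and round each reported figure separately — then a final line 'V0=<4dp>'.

Under the risk-neutral measure, an up-move has probability p* = (R−d)/(u−d) = 0.7377 and values discount at R = 1.16.
Payoff layer (t=2): V(2,0)=1.0000, V(2,1)=0.0000, V(2,2)=0.0000
(1,0): S=29.8200. Δ = (V_up−V_dn)/(S_up−S_dn) = (0.0000−1.0000)/(39.3624−21.1722) = -0.0550. V = [p*·0.0000 + (1−p*)·1.0000]/1.16 = 0.2261. B = V − Δ·S = 1.8655.
(1,1): S=55.4400. Δ = (V_up−V_dn)/(S_up−S_dn) = (0.0000−0.0000)/(73.1808−39.3624) = 0.0000. V = [p*·0.0000 + (1−p*)·0.0000]/1.16 = 0.0000. B = V − Δ·S = 0.0000.
(0,0): S=42.0000. Δ = (V_up−V_dn)/(S_up−S_dn) = (0.0000−0.2261)/(55.4400−29.8200) = -0.0088. V = [p*·0.0000 + (1−p*)·0.2261]/1.16 = 0.0511. B = V − Δ·S = 0.4218.
The time-0 hedge costs 0.0511, which is the no-arbitrage price.

(0,0): Delta=-0.0088 Bond=0.4218
(1,0): Delta=-0.0550 Bond=1.8655
(1,1): Delta=0.0000 Bond=0.0000
V0=0.0511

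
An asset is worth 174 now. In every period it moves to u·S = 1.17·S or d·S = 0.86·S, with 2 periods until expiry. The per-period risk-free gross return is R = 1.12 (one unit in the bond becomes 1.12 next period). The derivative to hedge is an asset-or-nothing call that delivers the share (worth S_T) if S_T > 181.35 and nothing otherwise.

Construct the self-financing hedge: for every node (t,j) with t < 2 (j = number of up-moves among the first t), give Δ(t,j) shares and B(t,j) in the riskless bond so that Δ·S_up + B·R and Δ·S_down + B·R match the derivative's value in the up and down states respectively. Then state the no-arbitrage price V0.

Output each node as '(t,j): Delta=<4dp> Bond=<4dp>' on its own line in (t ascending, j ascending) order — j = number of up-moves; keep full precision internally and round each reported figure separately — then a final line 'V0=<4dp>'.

(0,0): Delta=3.3068 Bond=-441.8078
(1,0): Delta=0.0000 Bond=0.0000
(1,1): Delta=3.7742 Bond=-589.9833
V0=133.5698

Under the risk-neutral measure, an up-move has probability p* = (R−d)/(u−d) = 0.8387 and values discount at R = 1.12.
Terminal payoffs: V(2,0)=0.0000, V(2,1)=0.0000, V(2,2)=238.1886
  t=1,j=0: stock 149.6400 → up 175.0788 (V=0.0000), down 128.6904 (V=0.0000). Price 0.0000; hedge Δ=0.0000, bond B=0.0000.
  t=1,j=1: stock 203.5800 → up 238.1886 (V=238.1886), down 175.0788 (V=0.0000). Price 178.3670; hedge Δ=3.7742, bond B=-589.9833.
  t=0,j=0: stock 174.0000 → up 203.5800 (V=178.3670), down 149.6400 (V=0.0000). Price 133.5698; hedge Δ=3.3068, bond B=-441.8078.
Root portfolio cost Δ·174+B reproduces V0=133.5698.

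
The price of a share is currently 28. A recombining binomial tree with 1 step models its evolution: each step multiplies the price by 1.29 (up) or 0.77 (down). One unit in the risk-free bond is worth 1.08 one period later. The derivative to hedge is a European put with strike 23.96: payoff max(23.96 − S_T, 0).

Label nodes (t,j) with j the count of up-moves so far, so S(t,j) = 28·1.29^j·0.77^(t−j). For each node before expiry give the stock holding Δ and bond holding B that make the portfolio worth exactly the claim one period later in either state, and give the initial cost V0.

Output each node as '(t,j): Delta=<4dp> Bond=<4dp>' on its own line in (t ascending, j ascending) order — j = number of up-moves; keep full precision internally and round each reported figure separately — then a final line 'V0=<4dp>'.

Risk-neutral probability p* = (R−d)/(u−d) = (1.08−0.77)/(1.29−0.77) = 0.5962.
At expiry t=1: V(1,0)=2.4000, V(1,1)=0.0000
  t=0,j=0: stock 28.0000 → up 36.1200 (V=0.0000), down 21.5600 (V=2.4000). Price 0.8974; hedge Δ=-0.1648, bond B=5.5128.
The time-0 hedge costs 0.8974, which is the no-arbitrage price.

(0,0): Delta=-0.1648 Bond=5.5128
V0=0.8974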